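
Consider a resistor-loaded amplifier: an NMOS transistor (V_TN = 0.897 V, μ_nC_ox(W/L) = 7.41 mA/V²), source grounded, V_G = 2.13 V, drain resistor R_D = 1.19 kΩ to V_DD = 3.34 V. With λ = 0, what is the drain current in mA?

V_GS = V_G = 2.13 V, so V_ov = 2.13 − 0.897 = 1.23 V.
Assume saturation: I_D = ½ k_n V_ov² = 0.5 × 7.41 × 1.23² = 5.63 mA, giving V_DS = V_DD − I_D R_D = 3.34 − 5.63 × 1.19 = -3.36 V.
But -3.36 V < V_ov = 1.23 V, so the device is actually in triode.
In triode I_D = k_n[V_ov V_DS − ½ V_DS²] and I_D = (V_DD − V_DS)/R_D. Equating: 4.41 V_DS² − 11.87 V_DS + 3.34 = 0, giving V_DS = 0.319 V (the root below V_ov).
I_D = (3.34 − 0.319) / 1.19 = 2.54 mA.

I_D = 2.54 mA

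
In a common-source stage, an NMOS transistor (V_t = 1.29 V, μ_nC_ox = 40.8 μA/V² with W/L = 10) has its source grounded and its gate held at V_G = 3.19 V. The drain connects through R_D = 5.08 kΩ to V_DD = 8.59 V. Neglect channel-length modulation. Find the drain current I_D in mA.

I_D = 0.736 mA

V_GS = V_G = 3.19 V, so V_ov = 3.19 − 1.29 = 1.9 V.
k_n = μ_nC_ox · (W/L) = 0.408 mA/V².
Assume saturation: I_D = ½ k_n V_ov² = 0.5 × 0.408 × 1.9² = 0.736 mA, giving V_DS = V_DD − I_D R_D = 8.59 − 0.736 × 5.08 = 4.85 V.
V_DS = 4.85 V ≥ V_ov = 1.9 V, confirming saturation.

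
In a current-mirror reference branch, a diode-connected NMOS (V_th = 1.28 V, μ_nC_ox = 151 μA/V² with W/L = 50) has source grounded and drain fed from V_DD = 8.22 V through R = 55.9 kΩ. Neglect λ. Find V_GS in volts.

With gate tied to drain, V_GS = V_DS ≥ V_GS − V_th, so the device is in saturation.
k_n = μ_nC_ox · (W/L) = 7.55 mA/V².
KCL at the drain: ½ k_n (V_GS − V_th)² = (V_DD − V_GS)/R.
Let x = V_GS − 1.28. Then 211 x² + x − 6.94 = 0, giving x = 0.179 V (positive root), so V_GS = 1.46 V.
I_D = (V_DD − V_GS)/R = (8.22 − 1.46) / 55.9 = 0.121 mA.

V_GS = 1.46 V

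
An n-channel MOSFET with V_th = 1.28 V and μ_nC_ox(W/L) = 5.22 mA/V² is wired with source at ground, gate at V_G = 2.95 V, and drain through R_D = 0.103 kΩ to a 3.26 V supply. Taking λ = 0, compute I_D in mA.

V_GS = V_G = 2.95 V, so V_ov = 2.95 − 1.28 = 1.67 V.
Assume saturation: I_D = ½ k_n V_ov² = 0.5 × 5.22 × 1.67² = 7.28 mA, giving V_DS = V_DD − I_D R_D = 3.26 − 7.28 × 0.103 = 2.51 V.
V_DS = 2.51 V ≥ V_ov = 1.67 V, confirming saturation.

I_D = 7.28 mA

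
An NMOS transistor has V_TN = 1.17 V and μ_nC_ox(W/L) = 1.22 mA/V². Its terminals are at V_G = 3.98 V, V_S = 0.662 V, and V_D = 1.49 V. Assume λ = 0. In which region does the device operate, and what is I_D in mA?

V_GS = V_G − V_S = 3.98 − 0.662 = 3.32 V; V_DS = V_D − V_S = 1.49 − 0.662 = 0.828 V.
V_ov = V_GS − V_TN = 3.32 − 1.17 = 2.15 V.
Since V_DS = 0.828 V < V_ov = 2.15 V, the device is in the triode region.
I_D = k_n [V_ov · V_DS − ½ V_DS²] = 1.22 × [2.15 × 0.828 − 0.5 × 0.828²] = 1.75 mA.

Triode; I_D = 1.75 mA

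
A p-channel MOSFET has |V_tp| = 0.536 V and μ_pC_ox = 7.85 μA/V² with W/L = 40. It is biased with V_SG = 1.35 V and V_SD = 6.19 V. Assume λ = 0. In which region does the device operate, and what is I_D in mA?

k_p = μ_pC_ox · (W/L) = 0.314 mA/V².
V_ov = V_SG − |V_tp| = 1.35 − 0.536 = 0.814 V.
Since V_SD = 6.19 V ≥ V_ov = 0.814 V, the device is in saturation.
I_D = ½ k_p V_ov² = 0.5 × 0.314 × 0.814² = 0.104 mA.

Saturation; I_D = 0.104 mA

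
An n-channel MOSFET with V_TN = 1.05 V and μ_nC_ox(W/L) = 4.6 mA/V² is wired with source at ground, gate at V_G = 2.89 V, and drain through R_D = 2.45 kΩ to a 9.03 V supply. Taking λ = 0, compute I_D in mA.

I_D = 3.49 mA

V_GS = V_G = 2.89 V, so V_ov = 2.89 − 1.05 = 1.84 V.
Assume saturation: I_D = ½ k_n V_ov² = 0.5 × 4.6 × 1.84² = 7.79 mA, giving V_DS = V_DD − I_D R_D = 9.03 − 7.79 × 2.45 = -10 V.
But -10 V < V_ov = 1.84 V, so the device is actually in triode.
In triode I_D = k_n[V_ov V_DS − ½ V_DS²] and I_D = (V_DD − V_DS)/R_D. Equating: 5.63 V_DS² − 21.74 V_DS + 9.03 = 0, giving V_DS = 0.474 V (the root below V_ov).
I_D = (9.03 − 0.474) / 2.45 = 3.49 mA.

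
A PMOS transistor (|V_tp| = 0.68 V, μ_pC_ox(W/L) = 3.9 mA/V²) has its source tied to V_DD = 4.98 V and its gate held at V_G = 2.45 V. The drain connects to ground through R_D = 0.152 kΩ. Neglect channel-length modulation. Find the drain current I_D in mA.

V_SG = V_DD − V_G = 4.98 − 2.45 = 2.53 V, so V_ov = 2.53 − 0.68 = 1.85 V.
Assume saturation: I_D = ½ k_p V_ov² = 0.5 × 3.9 × 1.85² = 6.67 mA, giving V_SD = V_DD − I_D R_D = 4.98 − 6.67 × 0.152 = 3.97 V.
V_SD = 3.97 V ≥ V_ov = 1.85 V, confirming saturation.

I_D = 6.67 mA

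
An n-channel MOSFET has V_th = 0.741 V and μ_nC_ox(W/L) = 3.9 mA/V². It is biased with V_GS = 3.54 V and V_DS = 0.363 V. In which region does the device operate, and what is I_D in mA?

Triode; I_D = 3.71 mA

V_ov = V_GS − V_th = 3.54 − 0.741 = 2.8 V.
Since V_DS = 0.363 V < V_ov = 2.8 V, the device is in the triode region.
I_D = k_n [V_ov · V_DS − ½ V_DS²] = 3.9 × [2.8 × 0.363 − 0.5 × 0.363²] = 3.71 mA.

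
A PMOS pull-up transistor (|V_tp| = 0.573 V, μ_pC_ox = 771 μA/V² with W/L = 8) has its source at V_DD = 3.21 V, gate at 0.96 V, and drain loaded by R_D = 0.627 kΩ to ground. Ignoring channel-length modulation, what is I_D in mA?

I_D = 4.34 mA

V_SG = V_DD − V_G = 3.21 − 0.96 = 2.25 V, so V_ov = 2.25 − 0.573 = 1.68 V.
k_p = μ_pC_ox · (W/L) = 6.168 mA/V².
Assume saturation: I_D = ½ k_p V_ov² = 0.5 × 6.168 × 1.68² = 8.67 mA, giving V_SD = V_DD − I_D R_D = 3.21 − 8.67 × 0.627 = -2.23 V.
But -2.23 V < V_ov = 1.68 V, so the device is actually in triode.
In triode I_D = k_p[V_ov V_SD − ½ V_SD²] and I_D = (V_DD − V_SD)/R_D. Equating: 1.93 V_SD² − 7.486 V_SD + 3.21 = 0, giving V_SD = 0.491 V (the root below V_ov).
I_D = (3.21 − 0.491) / 0.627 = 4.34 mA.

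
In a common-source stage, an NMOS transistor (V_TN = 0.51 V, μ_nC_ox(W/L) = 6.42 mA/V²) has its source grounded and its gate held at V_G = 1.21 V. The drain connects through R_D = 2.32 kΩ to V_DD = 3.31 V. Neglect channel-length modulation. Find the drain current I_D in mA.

I_D = 1.26 mA

V_GS = V_G = 1.21 V, so V_ov = 1.21 − 0.51 = 0.7 V.
Assume saturation: I_D = ½ k_n V_ov² = 0.5 × 6.42 × 0.7² = 1.57 mA, giving V_DS = V_DD − I_D R_D = 3.31 − 1.57 × 2.32 = -0.339 V.
But -0.339 V < V_ov = 0.7 V, so the device is actually in triode.
In triode I_D = k_n[V_ov V_DS − ½ V_DS²] and I_D = (V_DD − V_DS)/R_D. Equating: 7.45 V_DS² − 11.43 V_DS + 3.31 = 0, giving V_DS = 0.388 V (the root below V_ov).
I_D = (3.31 − 0.388) / 2.32 = 1.26 mA.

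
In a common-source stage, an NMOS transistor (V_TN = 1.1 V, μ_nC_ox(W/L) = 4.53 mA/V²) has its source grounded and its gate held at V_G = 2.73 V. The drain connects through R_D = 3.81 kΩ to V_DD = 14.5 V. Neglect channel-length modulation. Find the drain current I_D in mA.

I_D = 3.65 mA

V_GS = V_G = 2.73 V, so V_ov = 2.73 − 1.1 = 1.63 V.
Assume saturation: I_D = ½ k_n V_ov² = 0.5 × 4.53 × 1.63² = 6.02 mA, giving V_DS = V_DD − I_D R_D = 14.5 − 6.02 × 3.81 = -8.43 V.
But -8.43 V < V_ov = 1.63 V, so the device is actually in triode.
In triode I_D = k_n[V_ov V_DS − ½ V_DS²] and I_D = (V_DD − V_DS)/R_D. Equating: 8.63 V_DS² − 29.13 V_DS + 14.5 = 0, giving V_DS = 0.607 V (the root below V_ov).
I_D = (14.5 − 0.607) / 3.81 = 3.65 mA.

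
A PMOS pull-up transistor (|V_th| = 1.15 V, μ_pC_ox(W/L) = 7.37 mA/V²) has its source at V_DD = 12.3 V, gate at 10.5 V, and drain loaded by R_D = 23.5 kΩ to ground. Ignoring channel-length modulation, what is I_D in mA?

V_SG = V_DD − V_G = 12.3 − 10.5 = 1.8 V, so V_ov = 1.8 − 1.15 = 0.65 V.
Assume saturation: I_D = ½ k_p V_ov² = 0.5 × 7.37 × 0.65² = 1.56 mA, giving V_SD = V_DD − I_D R_D = 12.3 − 1.56 × 23.5 = -24.3 V.
But -24.3 V < V_ov = 0.65 V, so the device is actually in triode.
In triode I_D = k_p[V_ov V_SD − ½ V_SD²] and I_D = (V_DD − V_SD)/R_D. Equating: 86.6 V_SD² − 113.6 V_SD + 12.3 = 0, giving V_SD = 0.119 V (the root below V_ov).
I_D = (12.3 − 0.119) / 23.5 = 0.518 mA.

I_D = 0.518 mA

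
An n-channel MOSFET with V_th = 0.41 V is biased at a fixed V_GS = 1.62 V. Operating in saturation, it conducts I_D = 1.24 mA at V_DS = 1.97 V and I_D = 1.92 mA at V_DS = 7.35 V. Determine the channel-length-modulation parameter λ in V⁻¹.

λ = 0.128 V⁻¹

With V_GS fixed, I_D ∝ (1 + λ V_DS) in saturation, so I_D2/I_D1 = (1 + λ V_DS2)/(1 + λ V_DS1).
1.92/1.24 = 1.548 = (1 + 7.35 λ)/(1 + 1.97 λ).
Solving: λ (I_D1 V_DS2 − I_D2 V_DS1) = I_D2 − I_D1, so λ = (1.92 − 1.24) / (1.24 × 7.35 − 1.92 × 1.97) = 0.68 / 5.33 = 0.128 V⁻¹.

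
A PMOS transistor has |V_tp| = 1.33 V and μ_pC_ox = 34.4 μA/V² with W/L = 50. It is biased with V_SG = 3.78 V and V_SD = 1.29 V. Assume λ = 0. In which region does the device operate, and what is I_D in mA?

k_p = μ_pC_ox · (W/L) = 1.72 mA/V².
V_ov = V_SG − |V_tp| = 3.78 − 1.33 = 2.45 V.
Since V_SD = 1.29 V < V_ov = 2.45 V, the device is in the triode region.
I_D = k_p [V_ov · V_SD − ½ V_SD²] = 1.72 × [2.45 × 1.29 − 0.5 × 1.29²] = 4 mA.

Triode; I_D = 4.00 mA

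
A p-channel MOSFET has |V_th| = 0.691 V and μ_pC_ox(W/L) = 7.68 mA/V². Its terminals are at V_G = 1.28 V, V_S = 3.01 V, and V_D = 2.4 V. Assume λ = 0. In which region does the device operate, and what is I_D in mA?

V_SG = V_S − V_G = 3.01 − 1.28 = 1.73 V; V_SD = V_S − V_D = 3.01 − 2.4 = 0.61 V.
V_ov = V_SG − |V_th| = 1.73 − 0.691 = 1.04 V.
Since V_SD = 0.61 V < V_ov = 1.04 V, the device is in the triode region.
I_D = k_p [V_ov · V_SD − ½ V_SD²] = 7.68 × [1.04 × 0.61 − 0.5 × 0.61²] = 3.44 mA.

Triode; I_D = 3.44 mA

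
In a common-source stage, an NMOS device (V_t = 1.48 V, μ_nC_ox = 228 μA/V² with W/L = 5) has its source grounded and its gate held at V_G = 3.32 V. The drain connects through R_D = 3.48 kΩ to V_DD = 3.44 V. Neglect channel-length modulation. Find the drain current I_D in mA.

I_D = 0.854 mA

V_GS = V_G = 3.32 V, so V_ov = 3.32 − 1.48 = 1.84 V.
k_n = μ_nC_ox · (W/L) = 1.14 mA/V².
Assume saturation: I_D = ½ k_n V_ov² = 0.5 × 1.14 × 1.84² = 1.93 mA, giving V_DS = V_DD − I_D R_D = 3.44 − 1.93 × 3.48 = -3.28 V.
But -3.28 V < V_ov = 1.84 V, so the device is actually in triode.
In triode I_D = k_n[V_ov V_DS − ½ V_DS²] and I_D = (V_DD − V_DS)/R_D. Equating: 1.98 V_DS² − 8.3 V_DS + 3.44 = 0, giving V_DS = 0.466 V (the root below V_ov).
I_D = (3.44 − 0.466) / 3.48 = 0.854 mA.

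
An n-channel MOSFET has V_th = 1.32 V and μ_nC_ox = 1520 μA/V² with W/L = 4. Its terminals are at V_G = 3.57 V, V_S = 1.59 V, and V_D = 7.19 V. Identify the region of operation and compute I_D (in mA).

Saturation; I_D = 1.32 mA

V_GS = V_G − V_S = 3.57 − 1.59 = 1.98 V; V_DS = V_D − V_S = 7.19 − 1.59 = 5.6 V.
k_n = μ_nC_ox · (W/L) = 6.08 mA/V².
V_ov = V_GS − V_th = 1.98 − 1.32 = 0.66 V.
Since V_DS = 5.6 V ≥ V_ov = 0.66 V, the device is in saturation.
I_D = ½ k_n V_ov² = 0.5 × 6.08 × 0.66² = 1.32 mA.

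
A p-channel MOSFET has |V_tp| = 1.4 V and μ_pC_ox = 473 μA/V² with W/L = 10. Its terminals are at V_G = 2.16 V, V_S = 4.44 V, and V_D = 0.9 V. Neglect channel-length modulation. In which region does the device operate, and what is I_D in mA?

V_SG = V_S − V_G = 4.44 − 2.16 = 2.28 V; V_SD = V_S − V_D = 4.44 − 0.9 = 3.54 V.
k_p = μ_pC_ox · (W/L) = 4.73 mA/V².
V_ov = V_SG − |V_tp| = 2.28 − 1.4 = 0.88 V.
Since V_SD = 3.54 V ≥ V_ov = 0.88 V, the device is in saturation.
I_D = ½ k_p V_ov² = 0.5 × 4.73 × 0.88² = 1.83 mA.

Saturation; I_D = 1.83 mA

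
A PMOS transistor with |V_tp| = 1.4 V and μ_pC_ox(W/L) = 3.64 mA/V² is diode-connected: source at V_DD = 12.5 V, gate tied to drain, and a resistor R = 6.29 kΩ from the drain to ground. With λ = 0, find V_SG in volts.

With gate tied to drain, V_SG = V_SD ≥ V_SG − |V_tp|, so the device is in saturation.
KCL at the drain: ½ k_p (V_SG − |V_tp|)² = (V_DD − V_SG)/R.
Let x = V_SG − 1.4. Then 11.4 x² + x − 11.1 = 0, giving x = 0.942 V (positive root), so V_SG = 2.34 V.
I_D = (V_DD − V_SG)/R = (12.5 − 2.34) / 6.29 = 1.61 mA.

V_SG = 2.34 V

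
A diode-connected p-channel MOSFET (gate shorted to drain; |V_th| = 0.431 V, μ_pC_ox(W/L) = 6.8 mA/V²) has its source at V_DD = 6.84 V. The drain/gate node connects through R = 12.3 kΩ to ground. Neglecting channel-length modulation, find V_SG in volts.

V_SG = 0.811 V

With gate tied to drain, V_SG = V_SD ≥ V_SG − |V_th|, so the device is in saturation.
KCL at the drain: ½ k_p (V_SG − |V_th|)² = (V_DD − V_SG)/R.
Let x = V_SG − 0.431. Then 41.8 x² + x − 6.409 = 0, giving x = 0.38 V (positive root), so V_SG = 0.811 V.
I_D = (V_DD − V_SG)/R = (6.84 − 0.811) / 12.3 = 0.49 mA.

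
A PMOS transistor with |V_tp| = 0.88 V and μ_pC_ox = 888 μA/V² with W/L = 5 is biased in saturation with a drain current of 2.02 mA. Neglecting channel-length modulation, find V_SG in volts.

k_p = μ_pC_ox · (W/L) = 4.44 mA/V².
In saturation I_D = ½ k_p (V_SG − |V_tp|)², so V_SG − |V_tp| = √(2 I_D / k_p) = √(2 × 2.02 / 4.44) = 0.954 V.
V_SG = 0.88 + 0.954 = 1.83 V.

V_SG = 1.83 V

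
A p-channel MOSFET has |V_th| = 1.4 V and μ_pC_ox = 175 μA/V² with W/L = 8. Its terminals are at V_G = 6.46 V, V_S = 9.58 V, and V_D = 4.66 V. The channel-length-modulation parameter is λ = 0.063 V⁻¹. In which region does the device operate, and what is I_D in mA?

Saturation; I_D = 2.71 mA

V_SG = V_S − V_G = 9.58 − 6.46 = 3.12 V; V_SD = V_S − V_D = 9.58 − 4.66 = 4.92 V.
k_p = μ_pC_ox · (W/L) = 1.4 mA/V².
V_ov = V_SG − |V_th| = 3.12 − 1.4 = 1.72 V.
Since V_SD = 4.92 V ≥ V_ov = 1.72 V, the device is in saturation.
I_D = ½ k_p V_ov² (1 + λ V_SD) = 0.5 × 1.4 × 1.72² × (1 + 0.063 × 4.92) = 2.71 mA.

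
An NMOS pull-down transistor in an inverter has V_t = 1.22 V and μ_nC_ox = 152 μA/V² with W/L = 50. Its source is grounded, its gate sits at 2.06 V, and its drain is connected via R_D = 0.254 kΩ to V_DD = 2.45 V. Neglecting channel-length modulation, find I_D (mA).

V_GS = V_G = 2.06 V, so V_ov = 2.06 − 1.22 = 0.84 V.
k_n = μ_nC_ox · (W/L) = 7.6 mA/V².
Assume saturation: I_D = ½ k_n V_ov² = 0.5 × 7.6 × 0.84² = 2.68 mA, giving V_DS = V_DD − I_D R_D = 2.45 − 2.68 × 0.254 = 1.77 V.
V_DS = 1.77 V ≥ V_ov = 0.84 V, confirming saturation.

I_D = 2.68 mA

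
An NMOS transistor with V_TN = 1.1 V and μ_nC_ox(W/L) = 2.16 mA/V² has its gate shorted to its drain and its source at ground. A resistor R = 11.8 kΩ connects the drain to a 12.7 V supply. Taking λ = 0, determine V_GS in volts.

With gate tied to drain, V_GS = V_DS ≥ V_GS − V_TN, so the device is in saturation.
KCL at the drain: ½ k_n (V_GS − V_TN)² = (V_DD − V_GS)/R.
Let x = V_GS − 1.1. Then 12.7 x² + x − 11.6 = 0, giving x = 0.916 V (positive root), so V_GS = 2.02 V.
I_D = (V_DD − V_GS)/R = (12.7 − 2.02) / 11.8 = 0.905 mA.

V_GS = 2.02 V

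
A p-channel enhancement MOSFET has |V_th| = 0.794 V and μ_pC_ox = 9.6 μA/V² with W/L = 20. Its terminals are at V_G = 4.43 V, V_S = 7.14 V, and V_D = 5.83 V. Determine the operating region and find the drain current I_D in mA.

Triode; I_D = 0.317 mA

V_SG = V_S − V_G = 7.14 − 4.43 = 2.71 V; V_SD = V_S − V_D = 7.14 − 5.83 = 1.31 V.
k_p = μ_pC_ox · (W/L) = 0.192 mA/V².
V_ov = V_SG − |V_th| = 2.71 − 0.794 = 1.92 V.
Since V_SD = 1.31 V < V_ov = 1.92 V, the device is in the triode region.
I_D = k_p [V_ov · V_SD − ½ V_SD²] = 0.192 × [1.92 × 1.31 − 0.5 × 1.31²] = 0.317 mA.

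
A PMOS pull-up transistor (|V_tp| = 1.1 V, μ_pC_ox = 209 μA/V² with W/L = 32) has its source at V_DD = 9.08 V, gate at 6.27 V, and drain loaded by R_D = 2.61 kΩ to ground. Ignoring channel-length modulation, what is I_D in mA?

I_D = 3.35 mA

V_SG = V_DD − V_G = 9.08 − 6.27 = 2.81 V, so V_ov = 2.81 − 1.1 = 1.71 V.
k_p = μ_pC_ox · (W/L) = 6.688 mA/V².
Assume saturation: I_D = ½ k_p V_ov² = 0.5 × 6.688 × 1.71² = 9.78 mA, giving V_SD = V_DD − I_D R_D = 9.08 − 9.78 × 2.61 = -16.4 V.
But -16.4 V < V_ov = 1.71 V, so the device is actually in triode.
In triode I_D = k_p[V_ov V_SD − ½ V_SD²] and I_D = (V_DD − V_SD)/R_D. Equating: 8.73 V_SD² − 30.85 V_SD + 9.08 = 0, giving V_SD = 0.324 V (the root below V_ov).
I_D = (9.08 − 0.324) / 2.61 = 3.35 mA.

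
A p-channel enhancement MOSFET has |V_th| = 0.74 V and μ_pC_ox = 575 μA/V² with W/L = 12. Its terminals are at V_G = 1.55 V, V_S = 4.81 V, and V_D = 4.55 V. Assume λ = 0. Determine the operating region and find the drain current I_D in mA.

V_SG = V_S − V_G = 4.81 − 1.55 = 3.26 V; V_SD = V_S − V_D = 4.81 − 4.55 = 0.26 V.
k_p = μ_pC_ox · (W/L) = 6.9 mA/V².
V_ov = V_SG − |V_th| = 3.26 − 0.74 = 2.52 V.
Since V_SD = 0.26 V < V_ov = 2.52 V, the device is in the triode region.
I_D = k_p [V_ov · V_SD − ½ V_SD²] = 6.9 × [2.52 × 0.26 − 0.5 × 0.26²] = 4.29 mA.

Triode; I_D = 4.29 mA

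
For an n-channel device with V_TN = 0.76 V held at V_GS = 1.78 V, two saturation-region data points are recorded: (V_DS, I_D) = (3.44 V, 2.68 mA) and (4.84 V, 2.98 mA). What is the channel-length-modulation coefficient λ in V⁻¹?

λ = 0.110 V⁻¹

With V_GS fixed, I_D ∝ (1 + λ V_DS) in saturation, so I_D2/I_D1 = (1 + λ V_DS2)/(1 + λ V_DS1).
2.98/2.68 = 1.112 = (1 + 4.84 λ)/(1 + 3.44 λ).
Solving: λ (I_D1 V_DS2 − I_D2 V_DS1) = I_D2 − I_D1, so λ = (2.98 − 2.68) / (2.68 × 4.84 − 2.98 × 3.44) = 0.3 / 2.72 = 0.11 V⁻¹.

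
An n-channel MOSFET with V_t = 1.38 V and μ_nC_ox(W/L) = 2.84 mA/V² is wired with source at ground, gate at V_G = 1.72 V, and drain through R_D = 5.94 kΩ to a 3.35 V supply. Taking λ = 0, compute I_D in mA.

V_GS = V_G = 1.72 V, so V_ov = 1.72 − 1.38 = 0.34 V.
Assume saturation: I_D = ½ k_n V_ov² = 0.5 × 2.84 × 0.34² = 0.164 mA, giving V_DS = V_DD − I_D R_D = 3.35 − 0.164 × 5.94 = 2.37 V.
V_DS = 2.37 V ≥ V_ov = 0.34 V, confirming saturation.

I_D = 0.164 mA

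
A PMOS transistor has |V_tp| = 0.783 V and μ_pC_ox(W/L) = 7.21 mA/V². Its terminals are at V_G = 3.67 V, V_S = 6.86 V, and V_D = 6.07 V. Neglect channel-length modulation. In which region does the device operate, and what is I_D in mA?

Triode; I_D = 11.5 mA

V_SG = V_S − V_G = 6.86 − 3.67 = 3.19 V; V_SD = V_S − V_D = 6.86 − 6.07 = 0.79 V.
V_ov = V_SG − |V_tp| = 3.19 − 0.783 = 2.41 V.
Since V_SD = 0.79 V < V_ov = 2.41 V, the device is in the triode region.
I_D = k_p [V_ov · V_SD − ½ V_SD²] = 7.21 × [2.41 × 0.79 − 0.5 × 0.79²] = 11.5 mA.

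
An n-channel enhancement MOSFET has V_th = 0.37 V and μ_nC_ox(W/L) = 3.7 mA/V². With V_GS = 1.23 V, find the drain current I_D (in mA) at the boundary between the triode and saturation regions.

I_D = 1.37 mA

At the boundary V_DS = V_ov = V_GS − V_th = 1.23 − 0.37 = 0.86 V.
I_D = ½ k_n V_ov² = 0.5 × 3.7 × 0.86² = 1.37 mA.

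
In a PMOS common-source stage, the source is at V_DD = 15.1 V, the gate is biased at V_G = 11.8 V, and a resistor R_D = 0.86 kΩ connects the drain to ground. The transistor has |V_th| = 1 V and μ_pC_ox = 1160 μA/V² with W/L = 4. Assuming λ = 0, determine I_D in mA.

V_SG = V_DD − V_G = 15.1 − 11.8 = 3.3 V, so V_ov = 3.3 − 1 = 2.3 V.
k_p = μ_pC_ox · (W/L) = 4.64 mA/V².
Assume saturation: I_D = ½ k_p V_ov² = 0.5 × 4.64 × 2.3² = 12.3 mA, giving V_SD = V_DD − I_D R_D = 15.1 − 12.3 × 0.86 = 4.55 V.
V_SD = 4.55 V ≥ V_ov = 2.3 V, confirming saturation.

I_D = 12.3 mA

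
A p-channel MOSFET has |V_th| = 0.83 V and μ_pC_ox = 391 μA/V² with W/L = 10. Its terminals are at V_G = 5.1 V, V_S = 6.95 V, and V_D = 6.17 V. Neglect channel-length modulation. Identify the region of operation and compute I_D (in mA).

Triode; I_D = 1.92 mA

V_SG = V_S − V_G = 6.95 − 5.1 = 1.85 V; V_SD = V_S − V_D = 6.95 − 6.17 = 0.78 V.
k_p = μ_pC_ox · (W/L) = 3.91 mA/V².
V_ov = V_SG − |V_th| = 1.85 − 0.83 = 1.02 V.
Since V_SD = 0.78 V < V_ov = 1.02 V, the device is in the triode region.
I_D = k_p [V_ov · V_SD − ½ V_SD²] = 3.91 × [1.02 × 0.78 − 0.5 × 0.78²] = 1.92 mA.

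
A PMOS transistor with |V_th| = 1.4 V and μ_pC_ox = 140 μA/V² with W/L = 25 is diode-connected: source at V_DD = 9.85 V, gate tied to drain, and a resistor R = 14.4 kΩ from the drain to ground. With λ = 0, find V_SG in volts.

With gate tied to drain, V_SG = V_SD ≥ V_SG − |V_th|, so the device is in saturation.
k_p = μ_pC_ox · (W/L) = 3.5 mA/V².
KCL at the drain: ½ k_p (V_SG − |V_th|)² = (V_DD − V_SG)/R.
Let x = V_SG − 1.4. Then 25.2 x² + x − 8.45 = 0, giving x = 0.56 V (positive root), so V_SG = 1.96 V.
I_D = (V_DD − V_SG)/R = (9.85 − 1.96) / 14.4 = 0.548 mA.

V_SG = 1.96 V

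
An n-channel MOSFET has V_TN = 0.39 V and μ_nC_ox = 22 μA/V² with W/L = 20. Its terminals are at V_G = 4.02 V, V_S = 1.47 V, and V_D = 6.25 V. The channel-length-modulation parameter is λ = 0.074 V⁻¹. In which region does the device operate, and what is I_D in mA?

Saturation; I_D = 1.39 mA

V_GS = V_G − V_S = 4.02 − 1.47 = 2.55 V; V_DS = V_D − V_S = 6.25 − 1.47 = 4.78 V.
k_n = μ_nC_ox · (W/L) = 0.44 mA/V².
V_ov = V_GS − V_TN = 2.55 − 0.39 = 2.16 V.
Since V_DS = 4.78 V ≥ V_ov = 2.16 V, the device is in saturation.
I_D = ½ k_n V_ov² (1 + λ V_DS) = 0.5 × 0.44 × 2.16² × (1 + 0.074 × 4.78) = 1.39 mA.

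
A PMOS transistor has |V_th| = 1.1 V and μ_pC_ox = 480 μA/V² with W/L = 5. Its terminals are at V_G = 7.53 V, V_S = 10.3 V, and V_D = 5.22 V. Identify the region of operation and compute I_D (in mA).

V_SG = V_S − V_G = 10.3 − 7.53 = 2.77 V; V_SD = V_S − V_D = 10.3 − 5.22 = 5.08 V.
k_p = μ_pC_ox · (W/L) = 2.4 mA/V².
V_ov = V_SG − |V_th| = 2.77 − 1.1 = 1.67 V.
Since V_SD = 5.08 V ≥ V_ov = 1.67 V, the device is in saturation.
I_D = ½ k_p V_ov² = 0.5 × 2.4 × 1.67² = 3.35 mA.

Saturation; I_D = 3.35 mA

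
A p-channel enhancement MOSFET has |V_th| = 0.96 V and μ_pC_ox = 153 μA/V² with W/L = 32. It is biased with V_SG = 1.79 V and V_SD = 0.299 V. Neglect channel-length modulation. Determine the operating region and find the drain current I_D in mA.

k_p = μ_pC_ox · (W/L) = 4.896 mA/V².
V_ov = V_SG − |V_th| = 1.79 − 0.96 = 0.83 V.
Since V_SD = 0.299 V < V_ov = 0.83 V, the device is in the triode region.
I_D = k_p [V_ov · V_SD − ½ V_SD²] = 4.896 × [0.83 × 0.299 − 0.5 × 0.299²] = 0.996 mA.

Triode; I_D = 0.996 mA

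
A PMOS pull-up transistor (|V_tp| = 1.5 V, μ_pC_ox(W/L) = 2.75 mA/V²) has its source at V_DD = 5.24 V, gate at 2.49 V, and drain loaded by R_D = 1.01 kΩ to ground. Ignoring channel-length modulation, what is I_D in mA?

I_D = 2.15 mA

V_SG = V_DD − V_G = 5.24 − 2.49 = 2.75 V, so V_ov = 2.75 − 1.5 = 1.25 V.
Assume saturation: I_D = ½ k_p V_ov² = 0.5 × 2.75 × 1.25² = 2.15 mA, giving V_SD = V_DD − I_D R_D = 5.24 − 2.15 × 1.01 = 3.07 V.
V_SD = 3.07 V ≥ V_ov = 1.25 V, confirming saturation.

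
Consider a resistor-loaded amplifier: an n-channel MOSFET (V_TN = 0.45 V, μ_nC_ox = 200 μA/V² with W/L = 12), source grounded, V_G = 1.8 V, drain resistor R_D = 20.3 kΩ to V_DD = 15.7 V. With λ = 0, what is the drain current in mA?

V_GS = V_G = 1.8 V, so V_ov = 1.8 − 0.45 = 1.35 V.
k_n = μ_nC_ox · (W/L) = 2.4 mA/V².
Assume saturation: I_D = ½ k_n V_ov² = 0.5 × 2.4 × 1.35² = 2.19 mA, giving V_DS = V_DD − I_D R_D = 15.7 − 2.19 × 20.3 = -28.7 V.
But -28.7 V < V_ov = 1.35 V, so the device is actually in triode.
In triode I_D = k_n[V_ov V_DS − ½ V_DS²] and I_D = (V_DD − V_DS)/R_D. Equating: 24.4 V_DS² − 66.77 V_DS + 15.7 = 0, giving V_DS = 0.26 V (the root below V_ov).
I_D = (15.7 − 0.26) / 20.3 = 0.761 mA.

I_D = 0.761 mA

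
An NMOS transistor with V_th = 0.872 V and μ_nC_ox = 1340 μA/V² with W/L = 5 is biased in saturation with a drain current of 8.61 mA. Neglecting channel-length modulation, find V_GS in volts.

V_GS = 2.48 V

k_n = μ_nC_ox · (W/L) = 6.7 mA/V².
In saturation I_D = ½ k_n (V_GS − V_th)², so V_GS − V_th = √(2 I_D / k_n) = √(2 × 8.61 / 6.7) = 1.6 V.
V_GS = 0.872 + 1.6 = 2.48 V.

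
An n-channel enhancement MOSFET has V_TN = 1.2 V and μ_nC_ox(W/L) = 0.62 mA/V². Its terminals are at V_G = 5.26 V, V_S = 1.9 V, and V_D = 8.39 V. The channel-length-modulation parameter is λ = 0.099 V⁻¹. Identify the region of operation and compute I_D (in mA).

Saturation; I_D = 2.38 mA

V_GS = V_G − V_S = 5.26 − 1.9 = 3.36 V; V_DS = V_D − V_S = 8.39 − 1.9 = 6.49 V.
V_ov = V_GS − V_TN = 3.36 − 1.2 = 2.16 V.
Since V_DS = 6.49 V ≥ V_ov = 2.16 V, the device is in saturation.
I_D = ½ k_n V_ov² (1 + λ V_DS) = 0.5 × 0.62 × 2.16² × (1 + 0.099 × 6.49) = 2.38 mA.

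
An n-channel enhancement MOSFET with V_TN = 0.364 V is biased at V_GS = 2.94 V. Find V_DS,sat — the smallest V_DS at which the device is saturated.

The boundary between triode and saturation is V_DS = V_GS − V_TN = V_ov.
V_ov = 2.94 − 0.364 = 2.58 V.

V_DS,sat = 2.58 V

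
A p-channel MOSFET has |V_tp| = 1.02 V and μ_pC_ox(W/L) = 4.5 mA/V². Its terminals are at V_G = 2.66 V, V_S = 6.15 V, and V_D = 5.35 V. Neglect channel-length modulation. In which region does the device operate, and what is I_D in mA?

Triode; I_D = 7.45 mA

V_SG = V_S − V_G = 6.15 − 2.66 = 3.49 V; V_SD = V_S − V_D = 6.15 − 5.35 = 0.8 V.
V_ov = V_SG − |V_tp| = 3.49 − 1.02 = 2.47 V.
Since V_SD = 0.8 V < V_ov = 2.47 V, the device is in the triode region.
I_D = k_p [V_ov · V_SD − ½ V_SD²] = 4.5 × [2.47 × 0.8 − 0.5 × 0.8²] = 7.45 mA.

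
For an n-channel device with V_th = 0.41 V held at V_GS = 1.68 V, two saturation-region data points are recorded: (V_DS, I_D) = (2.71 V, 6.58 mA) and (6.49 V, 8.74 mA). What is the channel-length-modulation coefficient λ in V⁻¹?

λ = 0.114 V⁻¹

With V_GS fixed, I_D ∝ (1 + λ V_DS) in saturation, so I_D2/I_D1 = (1 + λ V_DS2)/(1 + λ V_DS1).
8.74/6.58 = 1.328 = (1 + 6.49 λ)/(1 + 2.71 λ).
Solving: λ (I_D1 V_DS2 − I_D2 V_DS1) = I_D2 − I_D1, so λ = (8.74 − 6.58) / (6.58 × 6.49 − 8.74 × 2.71) = 2.16 / 19 = 0.114 V⁻¹.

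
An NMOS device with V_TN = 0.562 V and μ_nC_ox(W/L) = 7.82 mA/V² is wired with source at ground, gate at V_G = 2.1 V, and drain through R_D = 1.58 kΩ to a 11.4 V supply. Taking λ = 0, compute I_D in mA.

I_D = 6.75 mA

V_GS = V_G = 2.1 V, so V_ov = 2.1 − 0.562 = 1.54 V.
Assume saturation: I_D = ½ k_n V_ov² = 0.5 × 7.82 × 1.54² = 9.25 mA, giving V_DS = V_DD − I_D R_D = 11.4 − 9.25 × 1.58 = -3.21 V.
But -3.21 V < V_ov = 1.54 V, so the device is actually in triode.
In triode I_D = k_n[V_ov V_DS − ½ V_DS²] and I_D = (V_DD − V_DS)/R_D. Equating: 6.18 V_DS² − 20 V_DS + 11.4 = 0, giving V_DS = 0.738 V (the root below V_ov).
I_D = (11.4 − 0.738) / 1.58 = 6.75 mA.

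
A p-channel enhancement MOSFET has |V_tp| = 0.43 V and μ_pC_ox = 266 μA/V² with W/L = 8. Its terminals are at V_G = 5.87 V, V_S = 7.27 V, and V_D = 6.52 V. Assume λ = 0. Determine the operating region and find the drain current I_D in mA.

V_SG = V_S − V_G = 7.27 − 5.87 = 1.4 V; V_SD = V_S − V_D = 7.27 − 6.52 = 0.75 V.
k_p = μ_pC_ox · (W/L) = 2.128 mA/V².
V_ov = V_SG − |V_tp| = 1.4 − 0.43 = 0.97 V.
Since V_SD = 0.75 V < V_ov = 0.97 V, the device is in the triode region.
I_D = k_p [V_ov · V_SD − ½ V_SD²] = 2.128 × [0.97 × 0.75 − 0.5 × 0.75²] = 0.95 mA.

Triode; I_D = 0.950 mA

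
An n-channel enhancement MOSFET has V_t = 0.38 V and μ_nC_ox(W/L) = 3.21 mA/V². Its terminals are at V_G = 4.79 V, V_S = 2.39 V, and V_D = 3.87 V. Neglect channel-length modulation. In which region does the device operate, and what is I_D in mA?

Triode; I_D = 6.08 mA

V_GS = V_G − V_S = 4.79 − 2.39 = 2.4 V; V_DS = V_D − V_S = 3.87 − 2.39 = 1.48 V.
V_ov = V_GS − V_t = 2.4 − 0.38 = 2.02 V.
Since V_DS = 1.48 V < V_ov = 2.02 V, the device is in the triode region.
I_D = k_n [V_ov · V_DS − ½ V_DS²] = 3.21 × [2.02 × 1.48 − 0.5 × 1.48²] = 6.08 mA.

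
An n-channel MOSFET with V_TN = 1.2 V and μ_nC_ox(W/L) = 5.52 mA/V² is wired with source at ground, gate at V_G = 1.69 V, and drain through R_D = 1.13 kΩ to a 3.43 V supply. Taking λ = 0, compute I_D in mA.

V_GS = V_G = 1.69 V, so V_ov = 1.69 − 1.2 = 0.49 V.
Assume saturation: I_D = ½ k_n V_ov² = 0.5 × 5.52 × 0.49² = 0.663 mA, giving V_DS = V_DD − I_D R_D = 3.43 − 0.663 × 1.13 = 2.68 V.
V_DS = 2.68 V ≥ V_ov = 0.49 V, confirming saturation.

I_D = 0.663 mA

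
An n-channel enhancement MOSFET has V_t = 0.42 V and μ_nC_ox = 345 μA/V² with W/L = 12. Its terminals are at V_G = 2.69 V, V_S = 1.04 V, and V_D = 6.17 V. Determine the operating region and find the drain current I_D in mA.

V_GS = V_G − V_S = 2.69 − 1.04 = 1.65 V; V_DS = V_D − V_S = 6.17 − 1.04 = 5.13 V.
k_n = μ_nC_ox · (W/L) = 4.14 mA/V².
V_ov = V_GS − V_t = 1.65 − 0.42 = 1.23 V.
Since V_DS = 5.13 V ≥ V_ov = 1.23 V, the device is in saturation.
I_D = ½ k_n V_ov² = 0.5 × 4.14 × 1.23² = 3.13 mA.

Saturation; I_D = 3.13 mA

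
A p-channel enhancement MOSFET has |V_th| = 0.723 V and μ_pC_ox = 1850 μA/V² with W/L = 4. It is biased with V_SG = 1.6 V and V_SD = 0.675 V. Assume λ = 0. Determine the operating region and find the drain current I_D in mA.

k_p = μ_pC_ox · (W/L) = 7.4 mA/V².
V_ov = V_SG − |V_th| = 1.6 − 0.723 = 0.877 V.
Since V_SD = 0.675 V < V_ov = 0.877 V, the device is in the triode region.
I_D = k_p [V_ov · V_SD − ½ V_SD²] = 7.4 × [0.877 × 0.675 − 0.5 × 0.675²] = 2.69 mA.

Triode; I_D = 2.69 mA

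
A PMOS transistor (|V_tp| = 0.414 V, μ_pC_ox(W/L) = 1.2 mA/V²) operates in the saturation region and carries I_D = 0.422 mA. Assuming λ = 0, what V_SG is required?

V_SG = 1.25 V

In saturation I_D = ½ k_p (V_SG − |V_tp|)², so V_SG − |V_tp| = √(2 I_D / k_p) = √(2 × 0.422 / 1.2) = 0.839 V.
V_SG = 0.414 + 0.839 = 1.25 V.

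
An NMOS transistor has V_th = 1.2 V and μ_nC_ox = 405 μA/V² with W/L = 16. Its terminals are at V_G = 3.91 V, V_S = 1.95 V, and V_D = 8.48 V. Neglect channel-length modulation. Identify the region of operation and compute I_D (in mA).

V_GS = V_G − V_S = 3.91 − 1.95 = 1.96 V; V_DS = V_D − V_S = 8.48 − 1.95 = 6.53 V.
k_n = μ_nC_ox · (W/L) = 6.48 mA/V².
V_ov = V_GS − V_th = 1.96 − 1.2 = 0.76 V.
Since V_DS = 6.53 V ≥ V_ov = 0.76 V, the device is in saturation.
I_D = ½ k_n V_ov² = 0.5 × 6.48 × 0.76² = 1.87 mA.

Saturation; I_D = 1.87 mA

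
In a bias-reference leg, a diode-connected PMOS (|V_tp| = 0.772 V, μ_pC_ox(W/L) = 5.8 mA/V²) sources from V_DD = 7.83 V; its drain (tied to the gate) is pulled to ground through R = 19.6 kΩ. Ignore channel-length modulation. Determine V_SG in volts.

With gate tied to drain, V_SG = V_SD ≥ V_SG − |V_tp|, so the device is in saturation.
KCL at the drain: ½ k_p (V_SG − |V_tp|)² = (V_DD − V_SG)/R.
Let x = V_SG − 0.772. Then 56.8 x² + x − 7.058 = 0, giving x = 0.344 V (positive root), so V_SG = 1.12 V.
I_D = (V_DD − V_SG)/R = (7.83 − 1.12) / 19.6 = 0.343 mA.

V_SG = 1.12 V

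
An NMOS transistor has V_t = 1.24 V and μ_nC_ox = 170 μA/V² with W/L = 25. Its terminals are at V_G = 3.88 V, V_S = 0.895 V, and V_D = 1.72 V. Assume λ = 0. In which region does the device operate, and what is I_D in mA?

Triode; I_D = 4.67 mA

V_GS = V_G − V_S = 3.88 − 0.895 = 2.98 V; V_DS = V_D − V_S = 1.72 − 0.895 = 0.825 V.
k_n = μ_nC_ox · (W/L) = 4.25 mA/V².
V_ov = V_GS − V_t = 2.98 − 1.24 = 1.74 V.
Since V_DS = 0.825 V < V_ov = 1.74 V, the device is in the triode region.
I_D = k_n [V_ov · V_DS − ½ V_DS²] = 4.25 × [1.74 × 0.825 − 0.5 × 0.825²] = 4.67 mA.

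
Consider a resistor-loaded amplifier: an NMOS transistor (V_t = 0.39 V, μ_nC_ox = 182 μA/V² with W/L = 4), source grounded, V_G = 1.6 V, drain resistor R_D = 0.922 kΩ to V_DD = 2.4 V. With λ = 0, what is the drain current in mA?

V_GS = V_G = 1.6 V, so V_ov = 1.6 − 0.39 = 1.21 V.
k_n = μ_nC_ox · (W/L) = 0.728 mA/V².
Assume saturation: I_D = ½ k_n V_ov² = 0.5 × 0.728 × 1.21² = 0.533 mA, giving V_DS = V_DD − I_D R_D = 2.4 − 0.533 × 0.922 = 1.91 V.
V_DS = 1.91 V ≥ V_ov = 1.21 V, confirming saturation.

I_D = 0.533 mA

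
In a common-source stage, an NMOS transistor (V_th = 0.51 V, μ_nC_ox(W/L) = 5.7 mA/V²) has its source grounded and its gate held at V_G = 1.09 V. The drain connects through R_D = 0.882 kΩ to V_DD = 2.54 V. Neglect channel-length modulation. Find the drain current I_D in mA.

I_D = 0.959 mA

V_GS = V_G = 1.09 V, so V_ov = 1.09 − 0.51 = 0.58 V.
Assume saturation: I_D = ½ k_n V_ov² = 0.5 × 5.7 × 0.58² = 0.959 mA, giving V_DS = V_DD − I_D R_D = 2.54 − 0.959 × 0.882 = 1.69 V.
V_DS = 1.69 V ≥ V_ov = 0.58 V, confirming saturation.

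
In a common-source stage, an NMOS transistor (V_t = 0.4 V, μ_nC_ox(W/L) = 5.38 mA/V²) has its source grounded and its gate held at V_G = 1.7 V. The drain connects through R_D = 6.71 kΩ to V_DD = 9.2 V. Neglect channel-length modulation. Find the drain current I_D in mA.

V_GS = V_G = 1.7 V, so V_ov = 1.7 − 0.4 = 1.3 V.
Assume saturation: I_D = ½ k_n V_ov² = 0.5 × 5.38 × 1.3² = 4.55 mA, giving V_DS = V_DD − I_D R_D = 9.2 − 4.55 × 6.71 = -21.3 V.
But -21.3 V < V_ov = 1.3 V, so the device is actually in triode.
In triode I_D = k_n[V_ov V_DS − ½ V_DS²] and I_D = (V_DD − V_DS)/R_D. Equating: 18 V_DS² − 47.93 V_DS + 9.2 = 0, giving V_DS = 0.208 V (the root below V_ov).
I_D = (9.2 − 0.208) / 6.71 = 1.34 mA.

I_D = 1.34 mA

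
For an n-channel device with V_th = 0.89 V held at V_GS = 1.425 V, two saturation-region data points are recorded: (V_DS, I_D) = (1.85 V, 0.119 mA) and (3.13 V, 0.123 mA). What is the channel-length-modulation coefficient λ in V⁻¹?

λ = 0.0276 V⁻¹

With V_GS fixed, I_D ∝ (1 + λ V_DS) in saturation, so I_D2/I_D1 = (1 + λ V_DS2)/(1 + λ V_DS1).
0.123/0.119 = 1.034 = (1 + 3.13 λ)/(1 + 1.85 λ).
Solving: λ (I_D1 V_DS2 − I_D2 V_DS1) = I_D2 − I_D1, so λ = (0.123 − 0.119) / (0.119 × 3.13 − 0.123 × 1.85) = 0.004 / 0.145 = 0.0276 V⁻¹.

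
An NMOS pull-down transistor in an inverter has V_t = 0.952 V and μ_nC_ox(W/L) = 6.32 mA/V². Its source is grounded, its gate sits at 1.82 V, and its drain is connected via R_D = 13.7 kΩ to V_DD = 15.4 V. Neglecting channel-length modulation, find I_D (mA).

V_GS = V_G = 1.82 V, so V_ov = 1.82 − 0.952 = 0.868 V.
Assume saturation: I_D = ½ k_n V_ov² = 0.5 × 6.32 × 0.868² = 2.38 mA, giving V_DS = V_DD − I_D R_D = 15.4 − 2.38 × 13.7 = -17.2 V.
But -17.2 V < V_ov = 0.868 V, so the device is actually in triode.
In triode I_D = k_n[V_ov V_DS − ½ V_DS²] and I_D = (V_DD − V_DS)/R_D. Equating: 43.3 V_DS² − 76.15 V_DS + 15.4 = 0, giving V_DS = 0.233 V (the root below V_ov).
I_D = (15.4 − 0.233) / 13.7 = 1.11 mA.

I_D = 1.11 mA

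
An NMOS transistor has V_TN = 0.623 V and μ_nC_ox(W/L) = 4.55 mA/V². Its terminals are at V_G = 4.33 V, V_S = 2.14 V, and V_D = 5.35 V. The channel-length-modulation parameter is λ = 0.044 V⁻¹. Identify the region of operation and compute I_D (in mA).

V_GS = V_G − V_S = 4.33 − 2.14 = 2.19 V; V_DS = V_D − V_S = 5.35 − 2.14 = 3.21 V.
V_ov = V_GS − V_TN = 2.19 − 0.623 = 1.57 V.
Since V_DS = 3.21 V ≥ V_ov = 1.57 V, the device is in saturation.
I_D = ½ k_n V_ov² (1 + λ V_DS) = 0.5 × 4.55 × 1.57² × (1 + 0.044 × 3.21) = 6.38 mA.

Saturation; I_D = 6.38 mA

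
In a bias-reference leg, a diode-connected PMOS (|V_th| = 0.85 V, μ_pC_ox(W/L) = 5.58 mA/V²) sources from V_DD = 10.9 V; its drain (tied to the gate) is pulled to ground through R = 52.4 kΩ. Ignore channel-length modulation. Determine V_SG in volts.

V_SG = 1.11 V

With gate tied to drain, V_SG = V_SD ≥ V_SG − |V_th|, so the device is in saturation.
KCL at the drain: ½ k_p (V_SG − |V_th|)² = (V_DD − V_SG)/R.
Let x = V_SG − 0.85. Then 146 x² + x − 10.05 = 0, giving x = 0.259 V (positive root), so V_SG = 1.11 V.
I_D = (V_DD − V_SG)/R = (10.9 − 1.11) / 52.4 = 0.187 mA.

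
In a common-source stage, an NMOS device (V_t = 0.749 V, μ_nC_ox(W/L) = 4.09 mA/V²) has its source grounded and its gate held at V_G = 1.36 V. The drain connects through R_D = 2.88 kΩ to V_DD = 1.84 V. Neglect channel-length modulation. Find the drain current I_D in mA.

V_GS = V_G = 1.36 V, so V_ov = 1.36 − 0.749 = 0.611 V.
Assume saturation: I_D = ½ k_n V_ov² = 0.5 × 4.09 × 0.611² = 0.763 mA, giving V_DS = V_DD − I_D R_D = 1.84 − 0.763 × 2.88 = -0.359 V.
But -0.359 V < V_ov = 0.611 V, so the device is actually in triode.
In triode I_D = k_n[V_ov V_DS − ½ V_DS²] and I_D = (V_DD − V_DS)/R_D. Equating: 5.89 V_DS² − 8.197 V_DS + 1.84 = 0, giving V_DS = 0.281 V (the root below V_ov).
I_D = (1.84 − 0.281) / 2.88 = 0.541 mA.

I_D = 0.541 mA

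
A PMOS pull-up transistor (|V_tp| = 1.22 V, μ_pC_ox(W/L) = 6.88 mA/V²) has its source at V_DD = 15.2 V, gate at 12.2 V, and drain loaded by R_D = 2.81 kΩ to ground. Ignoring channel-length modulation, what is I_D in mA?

V_SG = V_DD − V_G = 15.2 − 12.2 = 3 V, so V_ov = 3 − 1.22 = 1.78 V.
Assume saturation: I_D = ½ k_p V_ov² = 0.5 × 6.88 × 1.78² = 10.9 mA, giving V_SD = V_DD − I_D R_D = 15.2 − 10.9 × 2.81 = -15.4 V.
But -15.4 V < V_ov = 1.78 V, so the device is actually in triode.
In triode I_D = k_p[V_ov V_SD − ½ V_SD²] and I_D = (V_DD − V_SD)/R_D. Equating: 9.67 V_SD² − 35.41 V_SD + 15.2 = 0, giving V_SD = 0.497 V (the root below V_ov).
I_D = (15.2 − 0.497) / 2.81 = 5.23 mA.

I_D = 5.23 mA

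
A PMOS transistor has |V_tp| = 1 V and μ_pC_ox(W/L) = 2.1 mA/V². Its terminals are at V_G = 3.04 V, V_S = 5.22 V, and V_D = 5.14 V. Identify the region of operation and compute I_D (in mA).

V_SG = V_S − V_G = 5.22 − 3.04 = 2.18 V; V_SD = V_S − V_D = 5.22 − 5.14 = 0.08 V.
V_ov = V_SG − |V_tp| = 2.18 − 1 = 1.18 V.
Since V_SD = 0.08 V < V_ov = 1.18 V, the device is in the triode region.
I_D = k_p [V_ov · V_SD − ½ V_SD²] = 2.1 × [1.18 × 0.08 − 0.5 × 0.08²] = 0.192 mA.

Triode; I_D = 0.192 mA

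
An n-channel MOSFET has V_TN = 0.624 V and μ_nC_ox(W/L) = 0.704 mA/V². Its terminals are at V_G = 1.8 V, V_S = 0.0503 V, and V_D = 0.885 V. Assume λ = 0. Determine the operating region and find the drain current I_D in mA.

V_GS = V_G − V_S = 1.8 − 0.0503 = 1.75 V; V_DS = V_D − V_S = 0.885 − 0.0503 = 0.835 V.
V_ov = V_GS − V_TN = 1.75 − 0.624 = 1.13 V.
Since V_DS = 0.835 V < V_ov = 1.13 V, the device is in the triode region.
I_D = k_n [V_ov · V_DS − ½ V_DS²] = 0.704 × [1.13 × 0.835 − 0.5 × 0.835²] = 0.416 mA.

Triode; I_D = 0.416 mA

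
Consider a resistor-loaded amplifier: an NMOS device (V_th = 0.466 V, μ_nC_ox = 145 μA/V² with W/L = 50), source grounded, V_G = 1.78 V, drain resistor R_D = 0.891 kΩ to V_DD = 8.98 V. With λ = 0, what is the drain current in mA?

I_D = 6.26 mA

V_GS = V_G = 1.78 V, so V_ov = 1.78 − 0.466 = 1.31 V.
k_n = μ_nC_ox · (W/L) = 7.25 mA/V².
Assume saturation: I_D = ½ k_n V_ov² = 0.5 × 7.25 × 1.31² = 6.26 mA, giving V_DS = V_DD − I_D R_D = 8.98 − 6.26 × 0.891 = 3.4 V.
V_DS = 3.4 V ≥ V_ov = 1.31 V, confirming saturation.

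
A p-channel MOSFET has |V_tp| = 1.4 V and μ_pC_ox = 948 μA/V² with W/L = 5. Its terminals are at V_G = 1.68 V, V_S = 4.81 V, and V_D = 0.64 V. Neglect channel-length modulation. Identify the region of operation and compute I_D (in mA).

V_SG = V_S − V_G = 4.81 − 1.68 = 3.13 V; V_SD = V_S − V_D = 4.81 − 0.64 = 4.17 V.
k_p = μ_pC_ox · (W/L) = 4.74 mA/V².
V_ov = V_SG − |V_tp| = 3.13 − 1.4 = 1.73 V.
Since V_SD = 4.17 V ≥ V_ov = 1.73 V, the device is in saturation.
I_D = ½ k_p V_ov² = 0.5 × 4.74 × 1.73² = 7.09 mA.

Saturation; I_D = 7.09 mA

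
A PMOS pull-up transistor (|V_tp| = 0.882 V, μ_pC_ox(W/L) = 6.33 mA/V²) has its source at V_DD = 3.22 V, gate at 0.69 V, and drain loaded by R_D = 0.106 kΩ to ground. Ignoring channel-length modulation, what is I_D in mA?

I_D = 8.60 mA

V_SG = V_DD − V_G = 3.22 − 0.69 = 2.53 V, so V_ov = 2.53 − 0.882 = 1.65 V.
Assume saturation: I_D = ½ k_p V_ov² = 0.5 × 6.33 × 1.65² = 8.6 mA, giving V_SD = V_DD − I_D R_D = 3.22 − 8.6 × 0.106 = 2.31 V.
V_SD = 2.31 V ≥ V_ov = 1.65 V, confirming saturation.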